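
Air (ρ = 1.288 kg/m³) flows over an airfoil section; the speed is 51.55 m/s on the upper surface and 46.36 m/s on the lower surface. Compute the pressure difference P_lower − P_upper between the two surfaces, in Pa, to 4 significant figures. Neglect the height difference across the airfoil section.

Bernoulli (same height): P_lower − P_upper = ½ρ(v_upper² − v_lower²).
ΔP = ½·1.288·(51.55² − 46.36²) = 327.3 Pa.

ΔP ≈ 327.3 Pa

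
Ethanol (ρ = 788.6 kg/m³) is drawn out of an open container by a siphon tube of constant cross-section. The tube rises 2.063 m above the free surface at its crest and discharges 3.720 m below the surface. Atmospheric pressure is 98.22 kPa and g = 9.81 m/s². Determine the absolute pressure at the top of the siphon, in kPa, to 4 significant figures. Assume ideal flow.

Bernoulli surface→outlet gives ½v² = g·h_out, so v = √(2·9.81·3.720) = 8.543 m/s.
With constant cross-section the crest speed equals v; applying Bernoulli from the surface up to the crest, P_top = P_atm − ½ρv² − ρg·h_top.
P_top = 98220 − ½·788.6·8.543² − 788.6·9.81·2.063 = 53480 Pa.

P_top ≈ 53.48 kPa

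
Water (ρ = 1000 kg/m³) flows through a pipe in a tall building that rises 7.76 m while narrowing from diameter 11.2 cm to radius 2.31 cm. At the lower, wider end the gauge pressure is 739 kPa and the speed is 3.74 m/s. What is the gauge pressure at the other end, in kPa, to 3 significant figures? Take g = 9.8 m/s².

The volume flow rate is constant, so v₂ = (A₁/A₂)v₁ = (98.5/16.8)·3.74 = 22.0 m/s.
Bernoulli: P₁ + ½ρv₁² + ρg h₁ = P₂ + ½ρv₂² + ρg h₂, so P₂ = P₁ + ½ρ(v₁² − v₂²) − ρg(h₂ − h₁).
P₂ = 739000 + ½·1000·(3.74² − 22.0²) − 1000·9.8·(+7.76) = 739000 + (-235000) − (76000) = 428000 Pa.

P₂ ≈ 428 kPa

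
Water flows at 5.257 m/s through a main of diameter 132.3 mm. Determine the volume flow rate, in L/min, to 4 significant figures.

Q ≈ 4336 L/min

Q = A·v = 0.01375 m² × 5.257 m/s = 0.07227 m³/s.
Converting: 0.07227 m³/s × 60000 = 4336 L/min.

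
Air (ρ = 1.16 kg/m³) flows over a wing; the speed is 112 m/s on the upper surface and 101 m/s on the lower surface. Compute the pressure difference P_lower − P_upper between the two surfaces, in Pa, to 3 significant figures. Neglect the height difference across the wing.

ΔP = 1360 Pa

The pressure is lower where the speed is higher: ΔP = ½ρ(v_up² − v_low²).
ΔP = ½·1.16·(112² − 101²) = 1360 Pa.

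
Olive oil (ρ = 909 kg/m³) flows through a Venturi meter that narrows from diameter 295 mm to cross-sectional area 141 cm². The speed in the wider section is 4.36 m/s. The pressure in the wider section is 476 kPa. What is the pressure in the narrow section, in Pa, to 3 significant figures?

The volume flow rate is constant, so v₂ = (A₁/A₂)v₁ = (683/141)·4.36 = 21.1 m/s.
With no height change, Bernoulli's equation is P₁ + ½ρv₁² = P₂ + ½ρv₂².
P₂ = P₁ − ½ρ(v₂² − v₁²) = 476000 − ½·909·(21.1² − 4.36²) = 476000 − 194000 = 282000 Pa.

P₂ ≈ 282000 Pa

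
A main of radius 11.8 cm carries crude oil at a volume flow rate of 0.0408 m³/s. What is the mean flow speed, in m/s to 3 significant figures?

Q = 0.0408 m³/s = 0.0408 m³/s.
v = Q/A = 0.0408 / 0.0437 = 0.933 m/s.

v ≈ 0.933 m/s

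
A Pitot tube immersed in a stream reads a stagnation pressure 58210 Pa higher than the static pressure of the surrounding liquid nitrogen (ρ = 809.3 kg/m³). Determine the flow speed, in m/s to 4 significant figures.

The dynamic pressure equals the rise in static pressure at the stagnation point: ΔP = ½ρv².
v = √(2ΔP/ρ) = √(2·58210/809.3) = 11.99 m/s.

v ≈ 11.99 m/s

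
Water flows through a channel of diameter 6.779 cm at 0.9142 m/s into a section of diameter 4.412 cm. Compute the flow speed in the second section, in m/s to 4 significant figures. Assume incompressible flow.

2.158 m/s

The volume flow rate is constant, so v₂ = (A₁/A₂)v₁ = (36.09/15.29)·0.9142 = 2.158 m/s.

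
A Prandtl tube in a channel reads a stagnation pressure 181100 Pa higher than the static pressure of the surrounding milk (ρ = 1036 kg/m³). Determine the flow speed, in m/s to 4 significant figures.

18.70 m/s

Bernoulli between the free stream and the stagnation point: ½ρv² = P_stag − P_static.
v = √(2ΔP/ρ) = √(2·181100/1036) = 18.70 m/s.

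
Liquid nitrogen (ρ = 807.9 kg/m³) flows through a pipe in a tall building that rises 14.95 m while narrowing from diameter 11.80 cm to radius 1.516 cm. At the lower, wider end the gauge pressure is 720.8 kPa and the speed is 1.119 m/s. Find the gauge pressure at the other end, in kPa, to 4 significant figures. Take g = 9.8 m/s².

Continuity gives A₁v₁ = A₂v₂, so v₂ = (109.4 cm²)/(7.220 cm²) × 1.119 m/s = 16.95 m/s.
Bernoulli: P₁ + ½ρv₁² + ρg h₁ = P₂ + ½ρv₂² + ρg h₂, so P₂ = P₁ + ½ρ(v₁² − v₂²) − ρg(h₂ − h₁).
P₂ = 720800 + ½·807.9·(1.119² − 16.95²) − 807.9·9.8·(+14.95) = 720800 + (-115500) − (118400) = 486900 Pa.

P₂ ≈ 486.9 kPa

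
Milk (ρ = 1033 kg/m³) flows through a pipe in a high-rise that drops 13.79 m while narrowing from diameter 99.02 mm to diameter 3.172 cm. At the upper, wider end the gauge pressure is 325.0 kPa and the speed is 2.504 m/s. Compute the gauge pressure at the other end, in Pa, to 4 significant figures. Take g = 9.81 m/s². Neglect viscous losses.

P₂ ≈ 160400 Pa

By continuity, v₂ = v₁·A₁/A₂ = 2.504·(77.01/7.902) = 24.40 m/s.
Energy conservation along the streamline gives P₂ = P₁ − ½ρ(v₂² − v₁²) − ρg(h₂ − h₁).
P₂ = 325000 + ½·1033·(2.504² − 24.40²) − 1033·9.81·(−13.79) = 325000 + (-304300) − (-139700) = 160400 Pa.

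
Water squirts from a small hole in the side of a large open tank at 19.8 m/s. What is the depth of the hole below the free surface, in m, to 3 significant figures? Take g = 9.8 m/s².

h ≈ 20.0 m

Torricelli: v = √(2gh), so h = v²/(2g).
h = 19.8²/(2·9.8) = 392/19.60 = 20.0 m.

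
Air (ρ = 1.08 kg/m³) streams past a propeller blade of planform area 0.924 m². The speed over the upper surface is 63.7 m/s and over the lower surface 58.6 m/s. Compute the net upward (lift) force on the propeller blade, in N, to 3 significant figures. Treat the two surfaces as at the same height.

F = 311 N

The faster flow above has the lower pressure; Bernoulli (same height) gives ΔP = ½ρ(v_up² − v_low²).
ΔP = ½·1.08·(63.7² − 58.6²) = 337 Pa.
Lift = ΔP · A = 337 × 0.924 = 311 N.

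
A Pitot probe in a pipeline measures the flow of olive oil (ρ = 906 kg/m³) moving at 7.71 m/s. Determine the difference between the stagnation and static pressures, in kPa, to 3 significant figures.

The dynamic pressure equals the rise in static pressure at the stagnation point: ΔP = ½ρv².
ΔP = ½·906·7.71² = 26900 Pa.

ΔP = 26.9 kPa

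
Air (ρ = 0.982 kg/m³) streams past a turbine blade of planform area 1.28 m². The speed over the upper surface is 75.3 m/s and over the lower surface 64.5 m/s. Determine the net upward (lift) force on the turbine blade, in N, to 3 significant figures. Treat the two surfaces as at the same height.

With equal heights on the two surfaces, Bernoulli gives P_lower − P_upper = ½ρ(v_upper² − v_lower²).
ΔP = ½·0.982·(75.3² − 64.5²) = 741 Pa.
Lift = ΔP · A = 741 × 1.28 = 949 N.

F ≈ 949 N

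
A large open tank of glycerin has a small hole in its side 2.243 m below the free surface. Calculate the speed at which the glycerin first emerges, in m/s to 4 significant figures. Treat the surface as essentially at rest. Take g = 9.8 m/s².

v ≈ 6.630 m/s

Torricelli's result v = √(2gh) gives v = √(2·9.8·2.243) = 6.630 m/s.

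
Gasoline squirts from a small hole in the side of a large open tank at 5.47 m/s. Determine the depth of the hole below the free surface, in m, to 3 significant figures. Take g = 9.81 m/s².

h = 1.53 m

Torricelli: v = √(2gh), so h = v²/(2g).
h = 5.47²/(2·9.81) = 29.9/19.62 = 1.53 m.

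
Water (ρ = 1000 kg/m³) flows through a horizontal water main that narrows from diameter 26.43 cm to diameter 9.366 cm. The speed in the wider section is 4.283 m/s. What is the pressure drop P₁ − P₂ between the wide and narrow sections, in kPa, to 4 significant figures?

ΔP ≈ 572.4 kPa

The volume flow rate is constant, so v₂ = (A₁/A₂)v₁ = (548.6/68.90)·4.283 = 34.11 m/s.
Along the horizontal streamline, P + ½ρv² is constant.
P₁ − P₂ = ½·1000·(34.11² − 4.283²) = ½·1000·1145 = 572400 Pa.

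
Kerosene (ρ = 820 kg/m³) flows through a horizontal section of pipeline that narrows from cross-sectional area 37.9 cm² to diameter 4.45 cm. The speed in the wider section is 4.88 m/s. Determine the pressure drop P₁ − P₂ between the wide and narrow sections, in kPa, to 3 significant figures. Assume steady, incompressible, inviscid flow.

The volume flow rate is constant, so v₂ = (A₁/A₂)v₁ = (37.9/15.6)·4.88 = 11.9 m/s.
With no height change, Bernoulli's equation is P₁ + ½ρv₁² = P₂ + ½ρv₂².
P₁ − P₂ = ½·820·(11.9² − 4.88²) = ½·820·118 = 48200 Pa.

48.2 kPa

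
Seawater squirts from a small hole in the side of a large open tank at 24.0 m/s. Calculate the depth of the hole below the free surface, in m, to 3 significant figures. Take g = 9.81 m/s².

For a small hole in a large open tank, ½v² = gh, giving h = v²/(2g).
h = 24.0²/(2·9.81) = 576/19.62 = 29.4 m.

29.4 m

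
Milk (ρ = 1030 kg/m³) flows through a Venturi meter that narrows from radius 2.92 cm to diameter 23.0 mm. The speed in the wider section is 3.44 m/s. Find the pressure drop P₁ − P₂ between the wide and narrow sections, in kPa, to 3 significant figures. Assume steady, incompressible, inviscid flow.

Continuity gives A₁v₁ = A₂v₂, so v₂ = (26.8 cm²)/(4.15 cm²) × 3.44 m/s = 22.2 m/s.
The pipe is horizontal, so Bernoulli reduces to P₁ + ½ρv₁² = P₂ + ½ρv₂².
P₁ − P₂ = ½·1030·(22.2² − 3.44²) = ½·1030·480 = 247000 Pa.

ΔP ≈ 247 kPa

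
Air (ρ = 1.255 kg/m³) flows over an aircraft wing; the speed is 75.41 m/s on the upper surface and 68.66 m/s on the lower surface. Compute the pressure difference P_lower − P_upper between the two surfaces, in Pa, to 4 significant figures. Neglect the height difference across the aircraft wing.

The pressure is lower where the speed is higher: ΔP = ½ρ(v_up² − v_low²).
ΔP = ½·1.255·(75.41² − 68.66²) = 610.2 Pa.

ΔP ≈ 610.2 Pa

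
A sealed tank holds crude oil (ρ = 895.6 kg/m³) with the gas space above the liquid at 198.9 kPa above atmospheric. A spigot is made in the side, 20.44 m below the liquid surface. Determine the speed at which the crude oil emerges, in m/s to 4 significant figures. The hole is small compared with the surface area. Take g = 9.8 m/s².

v ≈ 29.07 m/s

Take point 1 at the surface (v₁ ≈ 0) and point 2 at the hole (at atmospheric pressure). Bernoulli: P₁ + ρg h = P_atm + ½ρv₂².
With P₁ − P_atm = 198900 Pa, v₂ = √(2gh + 2ΔP/ρ) = √(2·9.8·20.44 + 2·198900/895.6) = 29.07 m/s.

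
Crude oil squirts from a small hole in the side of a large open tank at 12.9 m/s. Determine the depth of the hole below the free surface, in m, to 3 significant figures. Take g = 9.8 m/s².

8.49 m

For a small hole in a large open tank, ½v² = gh, giving h = v²/(2g).
h = 12.9²/(2·9.8) = 166/19.60 = 8.49 m.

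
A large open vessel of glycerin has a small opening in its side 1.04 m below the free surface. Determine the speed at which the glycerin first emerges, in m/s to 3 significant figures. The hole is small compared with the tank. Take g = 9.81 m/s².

v = 4.52 m/s

Torricelli's result v = √(2gh) gives v = √(2·9.81·1.04) = 4.52 m/s.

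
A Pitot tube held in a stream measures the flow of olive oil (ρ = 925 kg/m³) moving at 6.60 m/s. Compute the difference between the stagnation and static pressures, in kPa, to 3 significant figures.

At the stagnation point the flow is brought to rest, so Bernoulli gives P_stag − P_static = ½ρv².
ΔP = ½·925·6.60² = 20100 Pa.

20.1 kPa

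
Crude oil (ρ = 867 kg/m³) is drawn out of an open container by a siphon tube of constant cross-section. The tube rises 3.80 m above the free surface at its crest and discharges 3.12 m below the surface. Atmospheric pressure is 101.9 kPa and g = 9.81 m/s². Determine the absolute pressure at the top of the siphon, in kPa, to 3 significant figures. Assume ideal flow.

Bernoulli surface→outlet gives ½v² = g·h_out, so v = √(2·9.81·3.12) = 7.82 m/s.
Continuity keeps v the same throughout the tube; from surface to crest, P_atm + 0 = P_top + ½ρv² + ρg·h_top.
P_top = 101900 − ½·867·7.82² − 867·9.81·3.80 = 43000 Pa.

P_top ≈ 43.0 kPa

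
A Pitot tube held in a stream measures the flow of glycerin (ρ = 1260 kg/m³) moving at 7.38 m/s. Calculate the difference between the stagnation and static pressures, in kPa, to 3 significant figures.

34.3 kPa

The dynamic pressure equals the rise in static pressure at the stagnation point: ΔP = ½ρv².
ΔP = ½·1260·7.38² = 34300 Pa.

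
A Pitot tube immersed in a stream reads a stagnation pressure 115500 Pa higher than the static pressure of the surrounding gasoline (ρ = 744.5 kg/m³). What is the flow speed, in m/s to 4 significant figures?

v ≈ 17.61 m/s

Bernoulli between the free stream and the stagnation point: ½ρv² = P_stag − P_static.
v = √(2ΔP/ρ) = √(2·115500/744.5) = 17.61 m/s.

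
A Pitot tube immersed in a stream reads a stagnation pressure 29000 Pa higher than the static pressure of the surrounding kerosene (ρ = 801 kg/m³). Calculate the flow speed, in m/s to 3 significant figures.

v = 8.51 m/s

Bernoulli between the free stream and the stagnation point: ½ρv² = P_stag − P_static.
v = √(2ΔP/ρ) = √(2·29000/801) = 8.51 m/s.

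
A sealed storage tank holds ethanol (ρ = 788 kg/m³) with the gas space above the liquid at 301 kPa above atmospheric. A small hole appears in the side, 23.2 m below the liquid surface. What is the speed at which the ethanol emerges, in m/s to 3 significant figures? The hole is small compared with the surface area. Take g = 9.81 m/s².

v ≈ 34.9 m/s

Take point 1 at the surface (v₁ ≈ 0) and point 2 at the hole (at atmospheric pressure). Bernoulli: P₁ + ρg h = P_atm + ½ρv₂².
With P₁ − P_atm = 301000 Pa, v₂ = √(2gh + 2ΔP/ρ) = √(2·9.81·23.2 + 2·301000/788) = 34.9 m/s.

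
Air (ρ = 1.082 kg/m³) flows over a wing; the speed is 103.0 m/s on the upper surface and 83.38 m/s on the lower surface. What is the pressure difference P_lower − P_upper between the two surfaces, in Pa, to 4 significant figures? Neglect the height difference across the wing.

ΔP ≈ 1978 Pa

With negligible Δh, P + ½ρv² is constant, so P_low − P_up = ½ρ(v_up² − v_low²).
ΔP = ½·1.082·(103.0² − 83.38²) = 1978 Pa.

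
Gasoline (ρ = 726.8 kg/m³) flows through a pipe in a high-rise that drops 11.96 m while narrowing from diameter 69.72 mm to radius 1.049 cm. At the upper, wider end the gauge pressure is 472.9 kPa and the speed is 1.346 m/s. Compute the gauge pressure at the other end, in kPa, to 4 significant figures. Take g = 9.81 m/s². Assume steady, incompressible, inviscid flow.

478.5 kPa

Continuity gives A₁v₁ = A₂v₂, so v₂ = (38.18 cm²)/(3.457 cm²) × 1.346 m/s = 14.86 m/s.
Applying Bernoulli between the two ends and solving for P₂: P₂ = P₁ + ½ρ(v₁² − v₂²) − ρgΔh.
P₂ = 472900 + ½·726.8·(1.346² − 14.86²) − 726.8·9.81·(−11.96) = 472900 + (-79640) − (-85270) = 478500 Pa.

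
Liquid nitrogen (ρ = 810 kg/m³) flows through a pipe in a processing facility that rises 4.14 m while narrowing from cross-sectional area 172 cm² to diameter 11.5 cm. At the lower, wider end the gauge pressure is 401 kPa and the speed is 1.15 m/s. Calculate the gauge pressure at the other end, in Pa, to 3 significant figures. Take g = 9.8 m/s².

Mass conservation (A₁v₁ = A₂v₂) gives v₂ = 1.15 × 172/104 = 1.90 m/s.
Bernoulli: P₁ + ½ρv₁² + ρg h₁ = P₂ + ½ρv₂² + ρg h₂, so P₂ = P₁ + ½ρ(v₁² − v₂²) − ρg(h₂ − h₁).
P₂ = 401000 + ½·810·(1.15² − 1.90²) − 810·9.8·(+4.14) = 401000 + (-933) − (32900) = 367000 Pa.

P₂ ≈ 367000 Pa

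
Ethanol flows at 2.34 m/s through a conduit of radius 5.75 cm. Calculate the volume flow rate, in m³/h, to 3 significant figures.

Q ≈ 87.5 m³/h

Q = A·v = 0.0104 m² × 2.34 m/s = 0.0243 m³/s.
Converting: 0.0243 m³/s × 3600 = 87.5 m³/h.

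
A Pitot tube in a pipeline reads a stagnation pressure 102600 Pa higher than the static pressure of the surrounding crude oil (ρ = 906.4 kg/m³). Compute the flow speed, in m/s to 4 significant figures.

Bernoulli between the free stream and the stagnation point: ½ρv² = P_stag − P_static.
v = √(2ΔP/ρ) = √(2·102600/906.4) = 15.05 m/s.

15.05 m/s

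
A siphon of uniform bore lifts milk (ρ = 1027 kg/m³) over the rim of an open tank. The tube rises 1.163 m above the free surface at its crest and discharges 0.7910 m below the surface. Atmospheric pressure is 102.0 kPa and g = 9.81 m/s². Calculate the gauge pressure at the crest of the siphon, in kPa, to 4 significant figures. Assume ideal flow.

Bernoulli surface→outlet gives ½v² = g·h_out, so v = √(2·9.81·0.7910) = 3.939 m/s.
The bore is uniform, so the speed at the crest is the same v. Bernoulli surface→crest: P_atm = P_top + ½ρv² + ρg·h_top.
P_top = 102000 − ½·1027·3.939² − 1027·9.81·1.163 = 82310 Pa. So P_gauge = P_top − P_atm = -19690 Pa.

P_gauge ≈ -19.69 kPa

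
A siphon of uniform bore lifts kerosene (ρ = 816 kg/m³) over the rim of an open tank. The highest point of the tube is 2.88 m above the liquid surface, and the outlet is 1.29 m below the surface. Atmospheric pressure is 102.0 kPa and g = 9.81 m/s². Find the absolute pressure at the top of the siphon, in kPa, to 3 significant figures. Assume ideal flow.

P_top = 68.6 kPa

From the surface to the outlet (both open to atmosphere, surface at rest): v = √(2g·h_out) = √(2·9.81·1.29) = 5.03 m/s.
The bore is uniform, so the speed at the crest is the same v. Bernoulli surface→crest: P_atm = P_top + ½ρv² + ρg·h_top.
P_top = 102000 − ½·816·5.03² − 816·9.81·2.88 = 68600 Pa.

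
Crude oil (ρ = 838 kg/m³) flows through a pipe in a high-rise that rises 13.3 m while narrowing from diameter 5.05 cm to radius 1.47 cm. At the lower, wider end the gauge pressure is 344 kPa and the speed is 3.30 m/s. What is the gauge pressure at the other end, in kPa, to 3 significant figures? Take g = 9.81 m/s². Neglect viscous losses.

Mass conservation (A₁v₁ = A₂v₂) gives v₂ = 3.30 × 20.0/6.79 = 9.74 m/s.
Bernoulli: P₁ + ½ρv₁² + ρg h₁ = P₂ + ½ρv₂² + ρg h₂, so P₂ = P₁ + ½ρ(v₁² − v₂²) − ρg(h₂ − h₁).
P₂ = 344000 + ½·838·(3.30² − 9.74²) − 838·9.81·(+13.3) = 344000 + (-35200) − (109000) = 200000 Pa.

200 kPa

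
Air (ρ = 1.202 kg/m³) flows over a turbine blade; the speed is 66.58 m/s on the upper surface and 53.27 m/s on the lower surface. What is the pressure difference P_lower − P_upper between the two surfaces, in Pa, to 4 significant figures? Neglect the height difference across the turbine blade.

ΔP ≈ 958.7 Pa

The pressure is lower where the speed is higher: ΔP = ½ρ(v_up² − v_low²).
ΔP = ½·1.202·(66.58² − 53.27²) = 958.7 Pa.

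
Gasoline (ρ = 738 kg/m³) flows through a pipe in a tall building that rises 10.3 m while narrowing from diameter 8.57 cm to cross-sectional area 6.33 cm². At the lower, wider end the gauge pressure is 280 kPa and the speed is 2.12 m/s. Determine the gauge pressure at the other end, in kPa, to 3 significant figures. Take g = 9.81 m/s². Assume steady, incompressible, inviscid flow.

P₂ ≈ 69.4 kPa

Continuity gives A₁v₁ = A₂v₂, so v₂ = (57.7 cm²)/(6.33 cm²) × 2.12 m/s = 19.3 m/s.
Bernoulli: P₁ + ½ρv₁² + ρg h₁ = P₂ + ½ρv₂² + ρg h₂, so P₂ = P₁ + ½ρ(v₁² − v₂²) − ρg(h₂ − h₁).
P₂ = 280000 + ½·738·(2.12² − 19.3²) − 738·9.81·(+10.3) = 280000 + (-136000) − (74600) = 69400 Pa.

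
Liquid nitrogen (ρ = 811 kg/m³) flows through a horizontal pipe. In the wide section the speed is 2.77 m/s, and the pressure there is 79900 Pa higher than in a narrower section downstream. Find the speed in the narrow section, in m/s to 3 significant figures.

v₂ ≈ 14.3 m/s

With h₁ = h₂, rearranging Bernoulli gives v₂ = √(v₁² + 2ΔP/ρ).
v₂ = √(2.77² + 2·79900/811) = √(7.67 + 197) = 14.3 m/s.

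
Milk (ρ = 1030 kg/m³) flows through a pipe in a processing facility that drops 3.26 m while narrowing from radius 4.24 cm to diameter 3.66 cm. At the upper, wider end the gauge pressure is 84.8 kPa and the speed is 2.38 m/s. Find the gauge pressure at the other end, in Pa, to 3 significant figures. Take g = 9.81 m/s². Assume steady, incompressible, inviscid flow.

By continuity, v₂ = v₁·A₁/A₂ = 2.38·(56.5/10.5) = 12.8 m/s.
Applying Bernoulli between the two ends and solving for P₂: P₂ = P₁ + ½ρ(v₁² − v₂²) − ρgΔh.
P₂ = 84800 + ½·1030·(2.38² − 12.8²) − 1030·9.81·(−3.26) = 84800 + (-81100) − (-32900) = 36600 Pa.

P₂ ≈ 36600 Pa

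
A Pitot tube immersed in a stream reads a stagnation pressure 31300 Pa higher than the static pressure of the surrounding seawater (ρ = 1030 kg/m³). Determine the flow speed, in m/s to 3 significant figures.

7.80 m/s

At the stagnation point the flow is brought to rest, so Bernoulli gives P_stag − P_static = ½ρv².
v = √(2ΔP/ρ) = √(2·31300/1030) = 7.80 m/s.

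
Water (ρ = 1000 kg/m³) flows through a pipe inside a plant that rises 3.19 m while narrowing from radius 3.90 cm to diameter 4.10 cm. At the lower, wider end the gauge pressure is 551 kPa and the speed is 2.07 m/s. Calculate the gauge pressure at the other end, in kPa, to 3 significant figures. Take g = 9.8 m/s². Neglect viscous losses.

P₂ = 494 kPa

By continuity, v₂ = v₁·A₁/A₂ = 2.07·(47.8/13.2) = 7.49 m/s.
Applying Bernoulli between the two ends and solving for P₂: P₂ = P₁ + ½ρ(v₁² − v₂²) − ρgΔh.
P₂ = 551000 + ½·1000·(2.07² − 7.49²) − 1000·9.8·(+3.19) = 551000 + (-25900) − (31300) = 494000 Pa.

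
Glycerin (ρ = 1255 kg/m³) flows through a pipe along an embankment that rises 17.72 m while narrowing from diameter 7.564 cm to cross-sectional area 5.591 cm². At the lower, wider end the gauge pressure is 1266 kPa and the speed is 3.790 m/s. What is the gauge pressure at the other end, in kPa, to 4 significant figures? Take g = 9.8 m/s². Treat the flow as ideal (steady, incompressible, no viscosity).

By continuity, v₂ = v₁·A₁/A₂ = 3.790·(44.94/5.591) = 30.46 m/s.
Applying Bernoulli between the two ends and solving for P₂: P₂ = P₁ + ½ρ(v₁² − v₂²) − ρgΔh.
P₂ = 1266000 + ½·1255·(3.790² − 30.46²) − 1255·9.8·(+17.72) = 1266000 + (-573200) − (217900) = 474800 Pa.

P₂ ≈ 474.8 kPa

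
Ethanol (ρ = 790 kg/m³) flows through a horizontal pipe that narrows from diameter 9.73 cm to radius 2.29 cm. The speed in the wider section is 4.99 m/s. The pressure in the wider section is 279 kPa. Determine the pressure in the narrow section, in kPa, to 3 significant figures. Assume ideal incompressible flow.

P₂ = 88.5 kPa

Continuity gives A₁v₁ = A₂v₂, so v₂ = (74.4 cm²)/(16.5 cm²) × 4.99 m/s = 22.5 m/s.
Bernoulli (h₁ = h₂): P₁ − P₂ = ½ρ(v₂² − v₁²).
P₂ = P₁ − ½ρ(v₂² − v₁²) = 279000 − ½·790·(22.5² − 4.99²) = 279000 − 191000 = 88500 Pa.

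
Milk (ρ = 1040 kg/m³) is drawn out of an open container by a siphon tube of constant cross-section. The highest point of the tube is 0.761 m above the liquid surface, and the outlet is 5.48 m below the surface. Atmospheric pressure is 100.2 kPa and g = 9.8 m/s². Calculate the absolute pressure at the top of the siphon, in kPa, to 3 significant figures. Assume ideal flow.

Bernoulli surface→outlet gives ½v² = g·h_out, so v = √(2·9.8·5.48) = 10.4 m/s.
Continuity keeps v the same throughout the tube; from surface to crest, P_atm + 0 = P_top + ½ρv² + ρg·h_top.
P_top = 100200 − ½·1040·10.4² − 1040·9.8·0.761 = 36600 Pa.

P_top = 36.6 kPa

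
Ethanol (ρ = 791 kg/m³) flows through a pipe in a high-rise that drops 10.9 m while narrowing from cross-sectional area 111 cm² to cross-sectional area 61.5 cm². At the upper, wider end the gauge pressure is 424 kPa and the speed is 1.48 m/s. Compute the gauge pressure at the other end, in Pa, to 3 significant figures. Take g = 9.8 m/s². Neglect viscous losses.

By continuity, v₂ = v₁·A₁/A₂ = 1.48·(111/61.5) = 2.67 m/s.
Bernoulli: P₁ + ½ρv₁² + ρg h₁ = P₂ + ½ρv₂² + ρg h₂, so P₂ = P₁ + ½ρ(v₁² − v₂²) − ρg(h₂ − h₁).
P₂ = 424000 + ½·791·(1.48² − 2.67²) − 791·9.8·(−10.9) = 424000 + (-1960) − (-84500) = 507000 Pa.

P₂ ≈ 507000 Pa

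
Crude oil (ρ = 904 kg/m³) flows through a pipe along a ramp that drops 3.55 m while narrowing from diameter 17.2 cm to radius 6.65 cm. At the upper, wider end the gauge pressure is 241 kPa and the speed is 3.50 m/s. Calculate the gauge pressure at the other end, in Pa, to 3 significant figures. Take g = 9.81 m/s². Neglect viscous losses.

Mass conservation (A₁v₁ = A₂v₂) gives v₂ = 3.50 × 232/139 = 5.85 m/s.
Applying Bernoulli between the two ends and solving for P₂: P₂ = P₁ + ½ρ(v₁² − v₂²) − ρgΔh.
P₂ = 241000 + ½·904·(3.50² − 5.85²) − 904·9.81·(−3.55) = 241000 + (-9950) − (-31500) = 263000 Pa.

P₂ = 263000 Pa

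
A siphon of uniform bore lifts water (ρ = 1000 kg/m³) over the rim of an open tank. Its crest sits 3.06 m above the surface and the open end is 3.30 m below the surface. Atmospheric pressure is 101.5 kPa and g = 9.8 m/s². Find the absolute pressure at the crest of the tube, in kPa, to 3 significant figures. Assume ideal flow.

P_top = 39.2 kPa

From the surface to the outlet (both open to atmosphere, surface at rest): v = √(2g·h_out) = √(2·9.8·3.30) = 8.04 m/s.
The bore is uniform, so the speed at the crest is the same v. Bernoulli surface→crest: P_atm = P_top + ½ρv² + ρg·h_top.
P_top = 101500 − ½·1000·8.04² − 1000·9.8·3.06 = 39200 Pa.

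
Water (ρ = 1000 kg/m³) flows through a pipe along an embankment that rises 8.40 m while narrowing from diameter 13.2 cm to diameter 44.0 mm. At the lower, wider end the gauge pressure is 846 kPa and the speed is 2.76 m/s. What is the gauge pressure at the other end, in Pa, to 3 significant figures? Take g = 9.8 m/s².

Continuity gives A₁v₁ = A₂v₂, so v₂ = (137 cm²)/(15.2 cm²) × 2.76 m/s = 24.8 m/s.
Applying Bernoulli between the two ends and solving for P₂: P₂ = P₁ + ½ρ(v₁² − v₂²) − ρgΔh.
P₂ = 846000 + ½·1000·(2.76² − 24.8²) − 1000·9.8·(+8.40) = 846000 + (-305000) − (82300) = 459000 Pa.

P₂ = 459000 Pa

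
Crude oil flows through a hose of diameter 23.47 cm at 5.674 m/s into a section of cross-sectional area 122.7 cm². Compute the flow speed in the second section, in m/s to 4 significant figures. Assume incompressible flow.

Continuity gives A₁v₁ = A₂v₂, so v₂ = (432.6 cm²)/(122.7 cm²) × 5.674 m/s = 20.01 m/s.

20.01 m/s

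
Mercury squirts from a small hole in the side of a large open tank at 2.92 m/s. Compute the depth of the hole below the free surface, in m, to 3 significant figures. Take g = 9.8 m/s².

h ≈ 0.435 m

For a small hole in a large open tank, ½v² = gh, giving h = v²/(2g).
h = 2.92²/(2·9.8) = 8.53/19.60 = 0.435 m.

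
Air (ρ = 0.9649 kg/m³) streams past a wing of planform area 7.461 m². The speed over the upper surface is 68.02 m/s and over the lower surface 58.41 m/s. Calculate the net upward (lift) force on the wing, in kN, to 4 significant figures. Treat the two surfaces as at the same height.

F ≈ 4.373 kN

From P + ½ρv² = const at equal height, P_low − P_up = ½ρ(v_up² − v_low²).
ΔP = ½·0.9649·(68.02² − 58.41²) = 586.2 Pa.
Lift = ΔP · A = 586.2 × 7.461 = 4373 N.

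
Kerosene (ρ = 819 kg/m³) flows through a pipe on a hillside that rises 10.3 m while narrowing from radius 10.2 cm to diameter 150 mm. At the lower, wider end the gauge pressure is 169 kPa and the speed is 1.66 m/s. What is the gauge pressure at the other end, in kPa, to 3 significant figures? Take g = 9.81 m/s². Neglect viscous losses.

P₂ ≈ 83.5 kPa

Continuity gives A₁v₁ = A₂v₂, so v₂ = (327 cm²)/(177 cm²) × 1.66 m/s = 3.07 m/s.
Energy conservation along the streamline gives P₂ = P₁ − ½ρ(v₂² − v₁²) − ρg(h₂ − h₁).
P₂ = 169000 + ½·819·(1.66² − 3.07²) − 819·9.81·(+10.3) = 169000 + (-2730) − (82800) = 83500 Pa.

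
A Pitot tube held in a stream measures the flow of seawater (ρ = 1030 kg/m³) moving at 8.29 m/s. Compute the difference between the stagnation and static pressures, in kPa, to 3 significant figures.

The dynamic pressure equals the rise in static pressure at the stagnation point: ΔP = ½ρv².
ΔP = ½·1030·8.29² = 35400 Pa.

35.4 kPa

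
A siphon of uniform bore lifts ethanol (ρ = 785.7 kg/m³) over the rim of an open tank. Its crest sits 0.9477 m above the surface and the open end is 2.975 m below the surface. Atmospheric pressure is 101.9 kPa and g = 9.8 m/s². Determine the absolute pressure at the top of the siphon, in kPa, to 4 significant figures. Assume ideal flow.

From the surface to the outlet (both open to atmosphere, surface at rest): v = √(2g·h_out) = √(2·9.8·2.975) = 7.636 m/s.
The bore is uniform, so the speed at the crest is the same v. Bernoulli surface→crest: P_atm = P_top + ½ρv² + ρg·h_top.
P_top = 101900 − ½·785.7·7.636² − 785.7·9.8·0.9477 = 71700 Pa.

P_top = 71.70 kPa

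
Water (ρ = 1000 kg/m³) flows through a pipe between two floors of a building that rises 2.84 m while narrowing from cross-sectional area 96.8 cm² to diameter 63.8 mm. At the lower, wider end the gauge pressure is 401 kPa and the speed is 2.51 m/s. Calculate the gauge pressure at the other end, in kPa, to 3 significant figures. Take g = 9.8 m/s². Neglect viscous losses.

Mass conservation (A₁v₁ = A₂v₂) gives v₂ = 2.51 × 96.8/32.0 = 7.60 m/s.
Applying Bernoulli between the two ends and solving for P₂: P₂ = P₁ + ½ρ(v₁² − v₂²) − ρgΔh.
P₂ = 401000 + ½·1000·(2.51² − 7.60²) − 1000·9.8·(+2.84) = 401000 + (-25700) − (27800) = 347000 Pa.

P₂ ≈ 347 kPa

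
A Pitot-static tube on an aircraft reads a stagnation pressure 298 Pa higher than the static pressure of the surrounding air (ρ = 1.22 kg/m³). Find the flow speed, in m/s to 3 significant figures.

v ≈ 22.1 m/s

At the stagnation point the flow is brought to rest, so Bernoulli gives P_stag − P_static = ½ρv².
v = √(2ΔP/ρ) = √(2·298/1.22) = 22.1 m/s.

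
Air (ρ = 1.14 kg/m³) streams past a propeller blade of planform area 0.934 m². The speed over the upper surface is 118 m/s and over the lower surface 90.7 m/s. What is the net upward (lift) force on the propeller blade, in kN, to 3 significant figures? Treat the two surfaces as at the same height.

From P + ½ρv² = const at equal height, P_low − P_up = ½ρ(v_up² − v_low²).
ΔP = ½·1.14·(118² − 90.7²) = 3250 Pa.
Lift = ΔP · A = 3250 × 0.934 = 3030 N.

F ≈ 3.03 kN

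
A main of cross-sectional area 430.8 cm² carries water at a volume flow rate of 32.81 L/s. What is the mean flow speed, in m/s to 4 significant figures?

v ≈ 0.7616 m/s

Q = 32.81 L/s = 0.03281 m³/s.
v = Q/A = 0.03281 / 0.04308 = 0.7616 m/s.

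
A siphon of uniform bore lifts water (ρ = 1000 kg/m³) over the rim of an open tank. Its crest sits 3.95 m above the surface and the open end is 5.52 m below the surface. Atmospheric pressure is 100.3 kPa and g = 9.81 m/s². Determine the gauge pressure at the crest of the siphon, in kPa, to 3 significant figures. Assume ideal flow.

Bernoulli surface→outlet gives ½v² = g·h_out, so v = √(2·9.81·5.52) = 10.4 m/s.
With constant cross-section the crest speed equals v; applying Bernoulli from the surface up to the crest, P_top = P_atm − ½ρv² − ρg·h_top.
P_top = 100300 − ½·1000·10.4² − 1000·9.81·3.95 = 7400 Pa. So P_gauge = P_top − P_atm = -92900 Pa.

-92.9 kPa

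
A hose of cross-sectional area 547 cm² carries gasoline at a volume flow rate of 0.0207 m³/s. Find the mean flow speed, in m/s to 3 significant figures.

Q = 0.0207 m³/s = 0.0207 m³/s.
v = Q/A = 0.0207 / 0.0547 = 0.378 m/s.

v ≈ 0.378 m/s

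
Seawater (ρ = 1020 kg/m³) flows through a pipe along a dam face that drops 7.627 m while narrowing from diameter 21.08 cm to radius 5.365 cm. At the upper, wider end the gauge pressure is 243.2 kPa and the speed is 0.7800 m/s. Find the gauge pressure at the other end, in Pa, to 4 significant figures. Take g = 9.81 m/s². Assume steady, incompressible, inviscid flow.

315200 Pa

By continuity, v₂ = v₁·A₁/A₂ = 0.7800·(349.0/90.43) = 3.010 m/s.
Energy conservation along the streamline gives P₂ = P₁ − ½ρ(v₂² − v₁²) − ρg(h₂ − h₁).
P₂ = 243200 + ½·1020·(0.7800² − 3.010²) − 1020·9.81·(−7.627) = 243200 + (-4312) − (-76320) = 315200 Pa.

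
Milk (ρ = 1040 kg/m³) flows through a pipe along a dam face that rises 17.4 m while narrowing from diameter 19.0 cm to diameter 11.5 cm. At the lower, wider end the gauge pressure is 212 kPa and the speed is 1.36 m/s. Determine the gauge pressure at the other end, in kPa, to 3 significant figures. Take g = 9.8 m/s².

P₂ ≈ 28.5 kPa

By continuity, v₂ = v₁·A₁/A₂ = 1.36·(284/104) = 3.71 m/s.
Applying Bernoulli between the two ends and solving for P₂: P₂ = P₁ + ½ρ(v₁² − v₂²) − ρgΔh.
P₂ = 212000 + ½·1040·(1.36² − 3.71²) − 1040·9.8·(+17.4) = 212000 + (-6200) − (177000) = 28500 Pa.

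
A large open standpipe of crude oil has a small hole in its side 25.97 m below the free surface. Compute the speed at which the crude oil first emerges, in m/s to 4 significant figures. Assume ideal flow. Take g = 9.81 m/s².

The surface is effectively still and both ends are open, so ½v² = gh and v = √(2·9.81·25.97) = 22.57 m/s.

v = 22.57 m/s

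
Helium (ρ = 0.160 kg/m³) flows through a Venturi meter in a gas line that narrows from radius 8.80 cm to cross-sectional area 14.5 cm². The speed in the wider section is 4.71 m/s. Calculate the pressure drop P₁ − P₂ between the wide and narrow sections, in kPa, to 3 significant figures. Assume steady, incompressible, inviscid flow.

ΔP = 0.498 kPa

Continuity gives A₁v₁ = A₂v₂, so v₂ = (243 cm²)/(14.5 cm²) × 4.71 m/s = 79.0 m/s.
The pipe is horizontal, so Bernoulli reduces to P₁ + ½ρv₁² = P₂ + ½ρv₂².
P₁ − P₂ = ½·0.160·(79.0² − 4.71²) = ½·0.160·6220 = 498 Pa.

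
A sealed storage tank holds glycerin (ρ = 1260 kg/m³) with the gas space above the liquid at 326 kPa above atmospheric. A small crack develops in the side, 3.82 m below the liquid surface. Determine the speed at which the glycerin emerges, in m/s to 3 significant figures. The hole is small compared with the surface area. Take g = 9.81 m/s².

Take point 1 at the surface (v₁ ≈ 0) and point 2 at the hole (at atmospheric pressure). Bernoulli: P₁ + ρg h = P_atm + ½ρv₂².
With P₁ − P_atm = 326000 Pa, v₂ = √(2gh + 2ΔP/ρ) = √(2·9.81·3.82 + 2·326000/1260) = 24.3 m/s.

24.3 m/s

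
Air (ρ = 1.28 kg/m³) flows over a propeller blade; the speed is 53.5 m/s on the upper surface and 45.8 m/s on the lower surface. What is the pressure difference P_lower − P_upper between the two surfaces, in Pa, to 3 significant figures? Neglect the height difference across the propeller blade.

Bernoulli (same height): P_lower − P_upper = ½ρ(v_upper² − v_lower²).
ΔP = ½·1.28·(53.5² − 45.8²) = 489 Pa.

489 Pa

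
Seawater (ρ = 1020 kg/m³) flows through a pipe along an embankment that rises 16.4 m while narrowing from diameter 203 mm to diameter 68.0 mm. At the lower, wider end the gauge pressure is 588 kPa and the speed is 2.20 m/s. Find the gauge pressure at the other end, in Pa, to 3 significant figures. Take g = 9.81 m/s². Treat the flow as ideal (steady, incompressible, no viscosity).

Continuity gives A₁v₁ = A₂v₂, so v₂ = (324 cm²)/(36.3 cm²) × 2.20 m/s = 19.6 m/s.
Bernoulli: P₁ + ½ρv₁² + ρg h₁ = P₂ + ½ρv₂² + ρg h₂, so P₂ = P₁ + ½ρ(v₁² − v₂²) − ρg(h₂ − h₁).
P₂ = 588000 + ½·1020·(2.20² − 19.6²) − 1020·9.81·(+16.4) = 588000 + (-194000) − (164000) = 230000 Pa.

P₂ ≈ 230000 Pa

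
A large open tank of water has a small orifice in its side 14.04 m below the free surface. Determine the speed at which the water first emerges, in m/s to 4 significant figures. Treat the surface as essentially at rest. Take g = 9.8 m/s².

16.59 m/s

Torricelli's result v = √(2gh) gives v = √(2·9.8·14.04) = 16.59 m/s.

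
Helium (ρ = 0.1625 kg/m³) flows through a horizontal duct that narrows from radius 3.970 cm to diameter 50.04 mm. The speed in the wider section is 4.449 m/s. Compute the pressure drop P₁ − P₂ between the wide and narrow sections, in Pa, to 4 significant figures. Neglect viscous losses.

Continuity gives A₁v₁ = A₂v₂, so v₂ = (49.51 cm²)/(19.67 cm²) × 4.449 m/s = 11.20 m/s.
The pipe is horizontal, so Bernoulli reduces to P₁ + ½ρv₁² = P₂ + ½ρv₂².
P₁ − P₂ = ½·0.1625·(11.20² − 4.449²) = ½·0.1625·105.7 = 8.586 Pa.

ΔP = 8.586 Pa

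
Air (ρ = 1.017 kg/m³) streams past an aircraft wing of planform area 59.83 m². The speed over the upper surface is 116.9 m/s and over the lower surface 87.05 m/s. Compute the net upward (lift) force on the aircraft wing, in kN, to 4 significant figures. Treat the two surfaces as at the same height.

From P + ½ρv² = const at equal height, P_low − P_up = ½ρ(v_up² − v_low²).
ΔP = ½·1.017·(116.9² − 87.05²) = 3096 Pa.
Lift = ΔP · A = 3096 × 59.83 = 185200 N.

185.2 kN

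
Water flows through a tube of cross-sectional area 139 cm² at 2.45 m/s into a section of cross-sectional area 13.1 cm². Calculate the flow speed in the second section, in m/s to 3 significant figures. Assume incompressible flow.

v₂ = 26.0 m/s

The volume flow rate is constant, so v₂ = (A₁/A₂)v₁ = (139/13.1)·2.45 = 26.0 m/s.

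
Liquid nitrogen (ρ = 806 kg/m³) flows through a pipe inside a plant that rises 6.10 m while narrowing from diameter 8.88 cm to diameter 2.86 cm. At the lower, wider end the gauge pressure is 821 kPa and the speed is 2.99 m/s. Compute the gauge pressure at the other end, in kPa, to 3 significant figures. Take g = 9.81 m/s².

P₂ ≈ 442 kPa

By continuity, v₂ = v₁·A₁/A₂ = 2.99·(61.9/6.42) = 28.8 m/s.
Bernoulli: P₁ + ½ρv₁² + ρg h₁ = P₂ + ½ρv₂² + ρg h₂, so P₂ = P₁ + ½ρ(v₁² − v₂²) − ρg(h₂ − h₁).
P₂ = 821000 + ½·806·(2.99² − 28.8²) − 806·9.81·(+6.10) = 821000 + (-331000) − (48200) = 442000 Pa.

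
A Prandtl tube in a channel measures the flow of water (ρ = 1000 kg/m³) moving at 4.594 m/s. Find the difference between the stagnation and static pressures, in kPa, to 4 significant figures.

At the stagnation point the flow is brought to rest, so Bernoulli gives P_stag − P_static = ½ρv².
ΔP = ½·1000·4.594² = 10550 Pa.

ΔP = 10.55 kPa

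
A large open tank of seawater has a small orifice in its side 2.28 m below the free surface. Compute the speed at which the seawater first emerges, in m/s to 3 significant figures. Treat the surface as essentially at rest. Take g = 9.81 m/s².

The surface is effectively still and both ends are open, so ½v² = gh and v = √(2·9.81·2.28) = 6.69 m/s.

v ≈ 6.69 m/s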